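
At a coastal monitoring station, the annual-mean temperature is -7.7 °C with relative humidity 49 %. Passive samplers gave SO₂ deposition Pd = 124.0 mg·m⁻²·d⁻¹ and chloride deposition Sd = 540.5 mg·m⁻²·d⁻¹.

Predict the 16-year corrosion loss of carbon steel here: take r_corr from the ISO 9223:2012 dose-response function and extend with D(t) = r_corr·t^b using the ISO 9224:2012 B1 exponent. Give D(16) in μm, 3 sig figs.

carbon steel: f(T) = +0.150·(T−10) [T≤10 °C] = -2.6550
  Pd branch = 1.77·Pd^0.52·e^(0.02·RH+f) = 4.065 μm/a
  Sd branch = 0.102·Sd^0.62·e^(0.033·RH+0.04·T) = 18.68 μm/a
  sum: 4.065 + 18.68 → r_corr = 22.75 μm/a
ISO 9224: D(t) = r_corr · t^b with b = 0.523 (carbon steel, B1)
  D(16) = 22.75 × 16^0.523 = 22.75 × 4.263 = 96.98 μm

D(16) = 97.0 μm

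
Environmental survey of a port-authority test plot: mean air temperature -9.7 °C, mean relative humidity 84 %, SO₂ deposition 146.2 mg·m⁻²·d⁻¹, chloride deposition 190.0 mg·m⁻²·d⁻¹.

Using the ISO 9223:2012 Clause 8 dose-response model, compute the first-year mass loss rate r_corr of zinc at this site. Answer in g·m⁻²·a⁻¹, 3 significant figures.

r_corr = 20.8 g·m⁻²·a⁻¹

zinc: temperature factor f = +0.038·(-19.7) = -0.7486
  SO₂ term: 0.0129·146.2^0.44·exp(0.046·84-0.7486) = 2.607
  Cl⁻ term: 0.0175·190.0^0.57·exp(0.008·84+0.085·-9.7) = 0.299
  r_corr = 2.607 + 0.299 = 2.906 μm/a
Convert to mass loss: 2.906 μm/a × 7.14 g/cm³ = 20.75 g·m⁻²·a⁻¹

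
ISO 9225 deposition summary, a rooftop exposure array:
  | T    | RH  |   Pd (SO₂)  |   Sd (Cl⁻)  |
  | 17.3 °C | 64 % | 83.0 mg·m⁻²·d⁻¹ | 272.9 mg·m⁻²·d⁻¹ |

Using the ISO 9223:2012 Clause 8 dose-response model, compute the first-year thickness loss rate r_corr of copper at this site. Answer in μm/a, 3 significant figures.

r_corr = 1.50 μm/a

copper: f(T) = -0.080·(T−10) [T>10 °C] = -0.5840
  Pd branch = 0.0053·Pd^0.26·e^(0.059·RH+f) = 0.4069 μm/a
  Sd branch = 0.01025·Sd^0.27·e^(0.036·RH+0.049·T) = 1.089 μm/a
  sum: 0.4069 + 1.089 → r_corr = 1.496 μm/a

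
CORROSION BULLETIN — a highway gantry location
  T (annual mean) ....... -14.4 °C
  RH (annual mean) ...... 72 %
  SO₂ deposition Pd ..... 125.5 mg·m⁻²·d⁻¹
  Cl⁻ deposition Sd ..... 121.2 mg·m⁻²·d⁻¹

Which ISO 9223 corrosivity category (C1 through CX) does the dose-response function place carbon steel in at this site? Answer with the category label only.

C2

carbon steel: f(T) = +0.150·(T−10) [T≤10 °C] = -3.6600
  Pd branch = 1.77·Pd^0.52·e^(0.02·RH+f) = 2.372 μm/a
  Sd branch = 0.102·Sd^0.62·e^(0.033·RH+0.04·T) = 12.08 μm/a
  sum: 2.372 + 12.08 → r_corr = 14.45 μm/a
ISO 9223 Table 2 (carbon steel): 1.3 < 14.5 ≤ 25 μm/a ⇒ C2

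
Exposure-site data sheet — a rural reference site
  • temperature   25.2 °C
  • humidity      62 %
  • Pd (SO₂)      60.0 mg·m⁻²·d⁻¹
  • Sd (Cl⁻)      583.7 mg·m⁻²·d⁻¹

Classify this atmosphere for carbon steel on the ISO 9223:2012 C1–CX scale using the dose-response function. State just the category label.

C5

carbon steel: T>10 °C ⇒ hinge -0.054·(25.2−10) = -0.8208
  SO₂ term: 1.77·60.0^0.52·exp(0.02·62-0.8208) = 22.63
  Sd branch = 0.102·Sd^0.62·e^(0.033·RH+0.04·T) = 112.2 μm/a
  r_corr = 22.63 + 112.2 = 134.8 μm/a
Category bounds: 80…200 μm/a bracket r_corr ⇒ C5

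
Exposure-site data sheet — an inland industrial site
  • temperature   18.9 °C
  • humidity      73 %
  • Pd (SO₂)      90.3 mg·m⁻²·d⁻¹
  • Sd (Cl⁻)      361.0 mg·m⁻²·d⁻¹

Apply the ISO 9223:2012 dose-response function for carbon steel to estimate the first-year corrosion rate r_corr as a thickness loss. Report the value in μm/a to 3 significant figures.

r_corr = 142 μm/a

carbon steel: temperature factor f = -0.054·(8.9) = -0.4806
  SO₂ term: 1.77·90.3^0.52·exp(0.02·73-0.4806) = 49.01
  Sd branch = 0.102·Sd^0.62·e^(0.033·RH+0.04·T) = 93.07 μm/a
  r_corr = 49.01 + 93.07 = 142.1 μm/a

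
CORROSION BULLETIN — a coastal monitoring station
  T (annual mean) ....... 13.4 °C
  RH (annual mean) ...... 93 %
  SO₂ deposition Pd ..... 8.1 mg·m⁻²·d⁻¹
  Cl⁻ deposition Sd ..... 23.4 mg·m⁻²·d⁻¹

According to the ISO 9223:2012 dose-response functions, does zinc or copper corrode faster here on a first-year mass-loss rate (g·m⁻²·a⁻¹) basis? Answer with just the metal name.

zinc: f(T) = -0.071·(T−10) [T>10 °C] = -0.2414
  sulphur-dioxide contribution → 1.834 μm/a
  chloride contribution → 0.6939 μm/a
  total first-year rate 2.528 μm/a
  mass loss = 2.528 μm/a × 7.14 g/cm³ = 18.05 g·m⁻²·a⁻¹
copper: temperature factor f = -0.080·(3.4) = -0.2720
  sulphur-dioxide contribution → 1.68 μm/a
  chloride contribution → 1.317 μm/a
  total first-year rate 2.997 μm/a
  mass loss = 2.997 μm/a × 8.96 g/cm³ = 26.85 g·m⁻²·a⁻¹
Ordering by g·m⁻²·a⁻¹: copper (26.9) > zinc (18)

copper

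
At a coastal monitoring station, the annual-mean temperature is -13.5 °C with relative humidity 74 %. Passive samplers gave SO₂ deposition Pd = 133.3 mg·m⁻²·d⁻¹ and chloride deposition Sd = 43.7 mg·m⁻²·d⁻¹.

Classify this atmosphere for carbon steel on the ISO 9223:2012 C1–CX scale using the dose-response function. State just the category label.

carbon steel: T≤10 °C ⇒ hinge +0.150·(-13.5−10) = -3.5250
  Pd branch = 1.77·Pd^0.52·e^(0.02·RH+f) = 2.916 μm/a
  Sd branch = 0.102·Sd^0.62·e^(0.033·RH+0.04·T) = 7.108 μm/a
  r_corr = 2.916 + 7.108 = 10.02 μm/a
Category bounds: 1.3…25 μm/a bracket r_corr ⇒ C2

C2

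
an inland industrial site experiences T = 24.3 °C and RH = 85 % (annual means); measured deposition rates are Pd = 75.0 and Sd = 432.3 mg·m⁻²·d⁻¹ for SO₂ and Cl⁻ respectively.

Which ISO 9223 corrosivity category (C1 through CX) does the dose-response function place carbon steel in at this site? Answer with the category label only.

CX

carbon steel: f(T) = -0.054·(T−10) [T>10 °C] = -0.7722
  Pd branch = 1.77·Pd^0.52·e^(0.02·RH+f) = 42.26 μm/a
  Sd branch = 0.102·Sd^0.62·e^(0.033·RH+0.04·T) = 191.9 μm/a
  sum: 42.26 + 191.9 → r_corr = 234.2 μm/a
ISO 9223 Table 2 (carbon steel): 200 < 234 ≤ 700 μm/a ⇒ CX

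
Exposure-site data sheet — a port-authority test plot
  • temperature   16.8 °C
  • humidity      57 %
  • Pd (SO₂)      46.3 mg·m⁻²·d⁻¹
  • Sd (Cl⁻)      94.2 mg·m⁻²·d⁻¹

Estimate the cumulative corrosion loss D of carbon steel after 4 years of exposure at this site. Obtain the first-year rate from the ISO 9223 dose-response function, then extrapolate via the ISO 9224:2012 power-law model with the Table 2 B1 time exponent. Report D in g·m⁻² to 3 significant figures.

carbon steel: T>10 °C ⇒ hinge -0.054·(16.8−10) = -0.3672
  Pd branch = 1.77·Pd^0.52·e^(0.02·RH+f) = 28.16 μm/a
  Sd branch = 0.102·Sd^0.62·e^(0.033·RH+0.04·T) = 21.94 μm/a
  sum: 28.16 + 21.94 → r_corr = 50.11 μm/a
ISO 9224: D(t) = r_corr · t^b with b = 0.523 (carbon steel, B1)
  D(4) = 50.11 × 4^0.523 = 50.11 × 2.065 = 103.5 μm
  Mass loss = 103.5 μm × 7.85 g/cm³ = 812.1 g·m⁻²

D(4) = 812 g·m⁻²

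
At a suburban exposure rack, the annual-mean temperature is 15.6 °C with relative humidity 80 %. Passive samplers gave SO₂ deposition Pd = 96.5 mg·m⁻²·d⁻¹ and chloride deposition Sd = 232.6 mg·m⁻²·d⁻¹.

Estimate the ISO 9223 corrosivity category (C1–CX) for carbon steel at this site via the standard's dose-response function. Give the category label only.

C5

carbon steel: f(T) = -0.054·(T−10) [T>10 °C] = -0.3024
  sulphur-dioxide contribution → 69.74 μm/a
  chloride contribution → 78.24 μm/a
  ⇒ r_corr(carbon steel) = 148 μm/a
ISO 9223 Table 2 (carbon steel): 80 < 148 ≤ 200 μm/a ⇒ C5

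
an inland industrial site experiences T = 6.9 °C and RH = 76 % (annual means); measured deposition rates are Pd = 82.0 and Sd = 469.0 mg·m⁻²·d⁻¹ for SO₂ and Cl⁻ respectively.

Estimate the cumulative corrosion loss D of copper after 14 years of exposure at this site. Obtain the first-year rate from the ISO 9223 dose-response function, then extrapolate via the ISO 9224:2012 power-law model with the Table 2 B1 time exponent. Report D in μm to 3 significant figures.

D(14) = 12.6 μm

copper: temperature factor f = +0.126·(-3.1) = -0.3906
  sulphur-dioxide contribution → 0.9991 μm/a
  chloride contribution → 1.167 μm/a
  total first-year rate 2.166 μm/a
ISO 9224: D(t) = r_corr · t^b with b = 0.667 (copper, B1)
  D(14) = 2.166 × 14^0.667 = 2.166 × 5.814 = 12.59 μm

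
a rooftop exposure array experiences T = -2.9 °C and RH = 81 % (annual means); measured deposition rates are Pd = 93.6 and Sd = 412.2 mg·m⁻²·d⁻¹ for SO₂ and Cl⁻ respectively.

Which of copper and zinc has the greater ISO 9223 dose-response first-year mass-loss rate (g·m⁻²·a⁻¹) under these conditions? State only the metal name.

zinc

copper: T≤10 °C ⇒ hinge +0.126·(-2.9−10) = -1.6254
  SO₂ term: 0.0053·93.6^0.26·exp(0.059·81-1.6254) = 0.404
  Sd branch = 0.01025·Sd^0.27·e^(0.036·RH+0.049·T) = 0.8346 μm/a
  sum: 0.404 + 0.8346 → r_corr = 1.239 μm/a
  mass loss = 1.239 μm/a × 8.96 g/cm³ = 11.1 g·m⁻²·a⁻¹
zinc: f(T) = +0.038·(T−10) [T≤10 °C] = -0.4902
  Pd branch = 0.0129·Pd^0.44·e^(0.046·RH+f) = 2.417 μm/a
  Sd branch = 0.0175·Sd^0.57·e^(0.008·RH+0.085·T) = 0.8091 μm/a
  r_corr = 2.417 + 0.8091 = 3.226 μm/a
  mass loss = 3.226 μm/a × 7.14 g/cm³ = 23.03 g·m⁻²·a⁻¹
Ordering by g·m⁻²·a⁻¹: zinc (23) > copper (11.1)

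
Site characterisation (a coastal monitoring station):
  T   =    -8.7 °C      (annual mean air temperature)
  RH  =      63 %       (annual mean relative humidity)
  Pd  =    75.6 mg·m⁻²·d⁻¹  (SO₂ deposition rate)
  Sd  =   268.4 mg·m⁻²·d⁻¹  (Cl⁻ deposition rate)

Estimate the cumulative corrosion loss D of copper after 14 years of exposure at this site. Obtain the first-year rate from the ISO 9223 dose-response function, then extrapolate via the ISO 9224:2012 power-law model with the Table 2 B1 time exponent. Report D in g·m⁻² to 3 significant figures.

copper: T≤10 °C ⇒ hinge +0.126·(-8.7−10) = -2.3562
  SO₂ term: 0.0053·75.6^0.26·exp(0.059·63-2.3562) = 0.06363
  Cl⁻ term: 0.01025·268.4^0.27·exp(0.036·63+0.049·-8.7) = 0.2926
  r_corr = 0.06363 + 0.2926 = 0.3563 μm/a
Long-term exponent b (ISO 9224 Table 2, B1) = 0.667
  D(14) = 0.3563 × 14^0.667 = 0.3563 × 5.814 = 2.071 μm
  Mass loss = 2.071 μm × 8.96 g/cm³ = 18.56 g·m⁻²

D(14) = 18.6 g·m⁻²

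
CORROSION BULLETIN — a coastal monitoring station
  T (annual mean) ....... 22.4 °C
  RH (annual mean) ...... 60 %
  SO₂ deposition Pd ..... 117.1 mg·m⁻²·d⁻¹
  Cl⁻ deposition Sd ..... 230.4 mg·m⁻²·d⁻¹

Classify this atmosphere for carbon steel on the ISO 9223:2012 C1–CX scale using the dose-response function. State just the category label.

C5

carbon steel: f(T) = -0.054·(T−10) [T>10 °C] = -0.6696
  sulphur-dioxide contribution → 35.81 μm/a
  chloride contribution → 52.77 μm/a
  ⇒ r_corr(carbon steel) = 88.58 μm/a
88.6 μm/a falls in (80, 200] for carbon steel → category C5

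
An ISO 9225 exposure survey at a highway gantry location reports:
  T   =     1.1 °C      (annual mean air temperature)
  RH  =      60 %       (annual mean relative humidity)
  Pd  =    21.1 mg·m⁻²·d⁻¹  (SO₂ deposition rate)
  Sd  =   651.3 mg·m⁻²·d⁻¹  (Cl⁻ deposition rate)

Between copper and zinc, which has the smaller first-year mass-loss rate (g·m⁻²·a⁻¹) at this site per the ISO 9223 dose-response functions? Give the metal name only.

copper: f(T) = +0.126·(T−10) [T≤10 °C] = -1.1214
  Pd branch = 0.0053·Pd^0.26·e^(0.059·RH+f) = 0.1315 μm/a
  Sd branch = 0.01025·Sd^0.27·e^(0.036·RH+0.049·T) = 0.5394 μm/a
  sum: 0.1315 + 0.5394 → r_corr = 0.6709 μm/a
  mass loss = 0.6709 μm/a × 8.96 g/cm³ = 6.012 g·m⁻²·a⁻¹
zinc: f(T) = +0.038·(T−10) [T≤10 °C] = -0.3382
  SO₂ term: 0.0129·21.1^0.44·exp(0.046·60-0.3382) = 0.556
  Sd branch = 0.0175·Sd^0.57·e^(0.008·RH+0.085·T) = 1.247 μm/a
  r_corr = 0.556 + 1.247 = 1.803 μm/a
  mass loss = 1.803 μm/a × 7.14 g/cm³ = 12.88 g·m⁻²·a⁻¹
Ordering by g·m⁻²·a⁻¹: zinc (12.9) > copper (6.01)

copper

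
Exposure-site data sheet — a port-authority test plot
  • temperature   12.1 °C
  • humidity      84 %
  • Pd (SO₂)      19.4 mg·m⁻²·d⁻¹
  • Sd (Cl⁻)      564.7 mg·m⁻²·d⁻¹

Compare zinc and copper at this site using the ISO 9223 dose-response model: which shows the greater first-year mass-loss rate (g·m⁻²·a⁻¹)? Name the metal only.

zinc

zinc: T>10 °C ⇒ hinge -0.071·(12.1−10) = -0.1491
  Pd branch = 0.0129·Pd^0.44·e^(0.046·RH+f) = 1.952 μm/a
  Sd branch = 0.0175·Sd^0.57·e^(0.008·RH+0.085·T) = 3.549 μm/a
  r_corr = 1.952 + 3.549 = 5.501 μm/a
  mass loss = 5.501 μm/a × 7.14 g/cm³ = 39.28 g·m⁻²·a⁻¹
copper: f(T) = -0.080·(T−10) [T>10 °C] = -0.1680
  SO₂ term: 0.0053·19.4^0.26·exp(0.059·84-0.1680) = 1.376
  Cl⁻ term: 0.01025·564.7^0.27·exp(0.036·84+0.049·12.1) = 2.111
  sum: 1.376 + 2.111 → r_corr = 3.487 μm/a
  mass loss = 3.487 μm/a × 8.96 g/cm³ = 31.24 g·m⁻²·a⁻¹
Ordering by g·m⁻²·a⁻¹: zinc (39.3) > copper (31.2)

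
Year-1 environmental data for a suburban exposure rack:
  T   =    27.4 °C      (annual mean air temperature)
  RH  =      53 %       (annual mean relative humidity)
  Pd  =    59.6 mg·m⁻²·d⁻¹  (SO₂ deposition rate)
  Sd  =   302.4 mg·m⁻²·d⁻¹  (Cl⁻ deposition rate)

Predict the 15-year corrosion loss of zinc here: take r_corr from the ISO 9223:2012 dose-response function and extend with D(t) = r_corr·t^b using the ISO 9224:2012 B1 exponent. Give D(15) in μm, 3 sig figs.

D(15) = 66.7 μm

zinc: T>10 °C ⇒ hinge -0.071·(27.4−10) = -1.2354
  SO₂ term: 0.0129·59.6^0.44·exp(0.046·53-1.2354) = 0.2594
  Cl⁻ term: 0.0175·302.4^0.57·exp(0.008·53+0.085·27.4) = 7.122
  sum: 0.2594 + 7.122 → r_corr = 7.381 μm/a
Long-term exponent b (ISO 9224 Table 2, B1) = 0.813
  D(15) = 7.381 × 15^0.813 = 7.381 × 9.04 = 66.72 μm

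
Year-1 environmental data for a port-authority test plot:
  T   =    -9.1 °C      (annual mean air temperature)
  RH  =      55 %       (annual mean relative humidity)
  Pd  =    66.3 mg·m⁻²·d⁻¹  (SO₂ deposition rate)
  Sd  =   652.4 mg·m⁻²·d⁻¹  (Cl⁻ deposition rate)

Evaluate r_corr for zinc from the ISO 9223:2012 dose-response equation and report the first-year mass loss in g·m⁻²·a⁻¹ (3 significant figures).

zinc: f(T) = +0.038·(T−10) [T≤10 °C] = -0.7258
  SO₂ term: 0.0129·66.3^0.44·exp(0.046·55-0.7258) = 0.4961
  Sd branch = 0.0175·Sd^0.57·e^(0.008·RH+0.085·T) = 0.5041 μm/a
  r_corr = 0.4961 + 0.5041 = 1 μm/a
Convert to mass loss: 1 μm/a × 7.14 g/cm³ = 7.141 g·m⁻²·a⁻¹

r_corr = 7.14 g·m⁻²·a⁻¹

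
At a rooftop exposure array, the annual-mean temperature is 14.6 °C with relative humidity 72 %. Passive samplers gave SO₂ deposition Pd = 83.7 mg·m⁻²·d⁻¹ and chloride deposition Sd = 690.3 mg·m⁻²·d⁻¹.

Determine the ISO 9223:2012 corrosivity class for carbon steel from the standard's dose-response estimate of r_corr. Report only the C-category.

C5

carbon steel: T>10 °C ⇒ hinge -0.054·(14.6−10) = -0.2484
  SO₂ term: 1.77·83.7^0.52·exp(0.02·72-0.2484) = 58.25
  Sd branch = 0.102·Sd^0.62·e^(0.033·RH+0.04·T) = 113.3 μm/a
  r_corr = 58.25 + 113.3 = 171.6 μm/a
172 μm/a falls in (80, 200] for carbon steel → category C5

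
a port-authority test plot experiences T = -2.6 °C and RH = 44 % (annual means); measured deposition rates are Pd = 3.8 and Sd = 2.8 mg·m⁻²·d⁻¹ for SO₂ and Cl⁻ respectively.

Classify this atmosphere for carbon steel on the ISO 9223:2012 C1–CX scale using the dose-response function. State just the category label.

C2

carbon steel: T≤10 °C ⇒ hinge +0.150·(-2.6−10) = -1.8900
  sulphur-dioxide contribution → 1.291 μm/a
  chloride contribution → 0.7435 μm/a
  total first-year rate 2.034 μm/a
ISO 9223 Table 2 (carbon steel): 1.3 < 2.03 ≤ 25 μm/a ⇒ C2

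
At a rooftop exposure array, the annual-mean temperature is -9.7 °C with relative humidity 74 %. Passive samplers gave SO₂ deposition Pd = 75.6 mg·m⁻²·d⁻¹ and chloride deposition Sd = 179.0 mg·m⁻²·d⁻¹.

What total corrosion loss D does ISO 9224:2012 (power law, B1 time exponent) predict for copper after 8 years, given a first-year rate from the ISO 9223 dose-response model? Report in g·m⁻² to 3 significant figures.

copper: temperature factor f = +0.126·(-19.7) = -2.4822
  SO₂ term: 0.0053·75.6^0.26·exp(0.059·74-2.4822) = 0.1074
  Cl⁻ term: 0.01025·179.0^0.27·exp(0.036·74+0.049·-9.7) = 0.3711
  sum: 0.1074 + 0.3711 → r_corr = 0.4785 μm/a
ISO 9224: D(t) = r_corr · t^b with b = 0.667 (copper, B1)
  D(8) = 0.4785 × 8^0.667 = 0.4785 × 4.003 = 1.915 μm
  Mass loss = 1.915 μm × 8.96 g/cm³ = 17.16 g·m⁻²

D(8) = 17.2 g·m⁻²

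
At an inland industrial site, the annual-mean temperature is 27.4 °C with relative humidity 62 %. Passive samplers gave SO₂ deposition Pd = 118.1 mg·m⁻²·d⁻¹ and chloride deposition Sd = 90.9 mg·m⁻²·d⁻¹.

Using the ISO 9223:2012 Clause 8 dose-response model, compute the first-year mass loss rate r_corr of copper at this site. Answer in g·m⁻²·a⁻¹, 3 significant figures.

copper: f(T) = -0.080·(T−10) [T>10 °C] = -1.3920
  Pd branch = 0.0053·Pd^0.26·e^(0.059·RH+f) = 0.1767 μm/a
  Sd branch = 0.01025·Sd^0.27·e^(0.036·RH+0.049·T) = 1.236 μm/a
  sum: 0.1767 + 1.236 → r_corr = 1.413 μm/a
Convert to mass loss: 1.413 μm/a × 8.96 g/cm³ = 12.66 g·m⁻²·a⁻¹

r_corr = 12.7 g·m⁻²·a⁻¹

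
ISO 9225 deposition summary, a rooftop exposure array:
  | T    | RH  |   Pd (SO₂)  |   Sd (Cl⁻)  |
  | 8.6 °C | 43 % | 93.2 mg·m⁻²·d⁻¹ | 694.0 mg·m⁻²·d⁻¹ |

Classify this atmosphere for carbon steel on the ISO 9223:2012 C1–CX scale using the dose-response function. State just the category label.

C4

carbon steel: f(T) = +0.150·(T−10) [T≤10 °C] = -0.2100
  SO₂ term: 1.77·93.2^0.52·exp(0.02·43-0.2100) = 35.84
  Cl⁻ term: 0.102·694.0^0.62·exp(0.033·43+0.04·8.6) = 34.35
  r_corr = 35.84 + 34.35 = 70.19 μm/a
ISO 9223 Table 2 (carbon steel): 50 < 70.2 ≤ 80 μm/a ⇒ C4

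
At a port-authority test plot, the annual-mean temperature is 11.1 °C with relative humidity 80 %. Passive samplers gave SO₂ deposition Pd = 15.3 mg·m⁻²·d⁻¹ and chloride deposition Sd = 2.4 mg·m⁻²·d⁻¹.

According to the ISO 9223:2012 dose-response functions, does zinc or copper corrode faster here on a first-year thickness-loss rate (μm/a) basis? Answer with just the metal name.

zinc: T>10 °C ⇒ hinge -0.071·(11.1−10) = -0.0781
  Pd branch = 0.0129·Pd^0.44·e^(0.046·RH+f) = 1.571 μm/a
  Cl⁻ term: 0.0175·2.4^0.57·exp(0.008·80+0.085·11.1) = 0.1404
  r_corr = 1.571 + 0.1404 = 1.711 μm/a
copper: temperature factor f = -0.080·(1.1) = -0.0880
  SO₂ term: 0.0053·15.3^0.26·exp(0.059·80-0.0880) = 1.106
  Sd branch = 0.01025·Sd^0.27·e^(0.036·RH+0.049·T) = 0.3984 μm/a
  sum: 1.106 + 0.3984 → r_corr = 1.505 μm/a
Ordering by μm/a: zinc (1.71) > copper (1.5)

zinc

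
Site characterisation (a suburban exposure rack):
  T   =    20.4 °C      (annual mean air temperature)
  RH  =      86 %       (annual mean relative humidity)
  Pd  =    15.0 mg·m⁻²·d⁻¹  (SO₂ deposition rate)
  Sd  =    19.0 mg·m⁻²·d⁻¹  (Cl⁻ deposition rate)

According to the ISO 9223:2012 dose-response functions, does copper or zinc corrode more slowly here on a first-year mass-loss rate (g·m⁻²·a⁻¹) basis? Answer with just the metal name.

zinc

copper: T>10 °C ⇒ hinge -0.080·(20.4−10) = -0.8320
  sulphur-dioxide contribution → 0.7453 μm/a
  chloride contribution → 1.364 μm/a
  total first-year rate 2.109 μm/a
  mass loss = 2.109 μm/a × 8.96 g/cm³ = 18.9 g·m⁻²·a⁻¹
zinc: T>10 °C ⇒ hinge -0.071·(20.4−10) = -0.7384
  sulphur-dioxide contribution → 1.06 μm/a
  chloride contribution → 1.056 μm/a
  ⇒ r_corr(zinc) = 2.117 μm/a
  mass loss = 2.117 μm/a × 7.14 g/cm³ = 15.11 g·m⁻²·a⁻¹
Ordering by g·m⁻²·a⁻¹: copper (18.9) > zinc (15.1)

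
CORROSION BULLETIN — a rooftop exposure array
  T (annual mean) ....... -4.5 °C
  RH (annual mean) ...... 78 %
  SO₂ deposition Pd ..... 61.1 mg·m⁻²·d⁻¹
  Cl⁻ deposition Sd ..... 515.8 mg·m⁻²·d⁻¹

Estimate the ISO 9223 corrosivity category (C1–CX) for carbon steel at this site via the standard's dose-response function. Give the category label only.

C4

carbon steel: f(T) = +0.150·(T−10) [T≤10 °C] = -2.1750
  SO₂ term: 1.77·61.1^0.52·exp(0.02·78-2.1750) = 8.121
  Sd branch = 0.102·Sd^0.62·e^(0.033·RH+0.04·T) = 53.71 μm/a
  r_corr = 8.121 + 53.71 = 61.83 μm/a
ISO 9223 Table 2 (carbon steel): 50 < 61.8 ≤ 80 μm/a ⇒ C4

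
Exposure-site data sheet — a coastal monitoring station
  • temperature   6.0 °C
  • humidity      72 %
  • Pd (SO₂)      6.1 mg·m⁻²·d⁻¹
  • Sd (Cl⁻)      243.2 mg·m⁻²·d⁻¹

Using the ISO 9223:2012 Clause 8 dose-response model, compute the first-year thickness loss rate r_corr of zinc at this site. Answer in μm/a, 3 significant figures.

zinc: T≤10 °C ⇒ hinge +0.038·(6.0−10) = -0.1520
  sulphur-dioxide contribution → 0.6738 μm/a
  chloride contribution → 1.188 μm/a
  total first-year rate 1.861 μm/a

r_corr = 1.86 μm/a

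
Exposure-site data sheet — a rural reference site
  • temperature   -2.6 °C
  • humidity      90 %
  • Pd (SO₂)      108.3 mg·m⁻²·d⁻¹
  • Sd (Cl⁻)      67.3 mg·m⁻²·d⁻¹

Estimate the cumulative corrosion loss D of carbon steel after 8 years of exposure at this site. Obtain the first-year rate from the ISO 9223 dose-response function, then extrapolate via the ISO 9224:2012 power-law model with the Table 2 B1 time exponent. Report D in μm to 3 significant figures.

D(8) = 127 μm

carbon steel: f(T) = +0.150·(T−10) [T≤10 °C] = -1.8900
  sulphur-dioxide contribution → 18.49 μm/a
  chloride contribution → 24.36 μm/a
  ⇒ r_corr(carbon steel) = 42.85 μm/a
Power-law: D(8) = r_corr · 8^0.523
  D(8) = 42.85 × 8^0.523 = 42.85 × 2.967 = 127.1 μm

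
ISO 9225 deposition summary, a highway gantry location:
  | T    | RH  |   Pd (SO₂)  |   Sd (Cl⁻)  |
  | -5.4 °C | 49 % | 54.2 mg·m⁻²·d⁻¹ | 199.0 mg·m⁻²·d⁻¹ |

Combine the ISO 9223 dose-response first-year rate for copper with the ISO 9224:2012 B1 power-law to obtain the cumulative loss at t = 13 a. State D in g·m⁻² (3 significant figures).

D(13) = 11.4 g·m⁻²

copper: f(T) = +0.126·(T−10) [T≤10 °C] = -1.9404
  Pd branch = 0.0053·Pd^0.26·e^(0.059·RH+f) = 0.03872 μm/a
  Cl⁻ term: 0.01025·199.0^0.27·exp(0.036·49+0.049·-5.4) = 0.1917
  r_corr = 0.03872 + 0.1917 = 0.2304 μm/a
ISO 9224: D(t) = r_corr · t^b with b = 0.667 (copper, B1)
  D(13) = 0.2304 × 13^0.667 = 0.2304 × 5.534 = 1.275 μm
  Mass loss = 1.275 μm × 8.96 g/cm³ = 11.42 g·m⁻²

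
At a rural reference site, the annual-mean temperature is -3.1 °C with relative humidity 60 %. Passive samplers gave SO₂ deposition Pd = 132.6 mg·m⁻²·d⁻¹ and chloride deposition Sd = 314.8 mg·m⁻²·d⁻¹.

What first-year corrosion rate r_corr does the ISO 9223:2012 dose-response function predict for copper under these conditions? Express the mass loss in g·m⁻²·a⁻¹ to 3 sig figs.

r_corr = 4.35 g·m⁻²·a⁻¹

copper: f(T) = +0.126·(T−10) [T≤10 °C] = -1.6506
  Pd branch = 0.0053·Pd^0.26·e^(0.059·RH+f) = 0.1249 μm/a
  Cl⁻ term: 0.01025·314.8^0.27·exp(0.036·60+0.049·-3.1) = 0.3608
  sum: 0.1249 + 0.3608 → r_corr = 0.4858 μm/a
Convert to mass loss: 0.4858 μm/a × 8.96 g/cm³ = 4.352 g·m⁻²·a⁻¹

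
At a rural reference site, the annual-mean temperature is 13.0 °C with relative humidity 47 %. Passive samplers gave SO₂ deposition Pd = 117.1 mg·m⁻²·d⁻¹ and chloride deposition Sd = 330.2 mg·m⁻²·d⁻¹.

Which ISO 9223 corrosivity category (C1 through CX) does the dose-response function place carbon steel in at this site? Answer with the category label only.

C4

carbon steel: temperature factor f = -0.054·(3.0) = -0.1620
  SO₂ term: 1.77·117.1^0.52·exp(0.02·47-0.1620) = 45.87
  Sd branch = 0.102·Sd^0.62·e^(0.033·RH+0.04·T) = 29.49 μm/a
  sum: 45.87 + 29.49 → r_corr = 75.36 μm/a
75.4 μm/a falls in (50, 80] for carbon steel → category C4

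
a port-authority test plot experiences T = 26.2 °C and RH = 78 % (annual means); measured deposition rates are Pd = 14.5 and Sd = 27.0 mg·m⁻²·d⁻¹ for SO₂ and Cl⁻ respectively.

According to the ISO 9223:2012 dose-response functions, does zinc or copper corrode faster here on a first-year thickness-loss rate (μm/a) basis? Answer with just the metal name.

zinc: f(T) = -0.071·(T−10) [T>10 °C] = -1.1502
  Pd branch = 0.0129·Pd^0.44·e^(0.046·RH+f) = 0.479 μm/a
  Cl⁻ term: 0.0175·27.0^0.57·exp(0.008·78+0.085·26.2) = 1.982
  sum: 0.479 + 1.982 → r_corr = 2.461 μm/a
copper: temperature factor f = -0.080·(16.2) = -1.2960
  Pd branch = 0.0053·Pd^0.26·e^(0.059·RH+f) = 0.2897 μm/a
  Cl⁻ term: 0.01025·27.0^0.27·exp(0.036·78+0.049·26.2) = 1.494
  sum: 0.2897 + 1.494 → r_corr = 1.783 μm/a
Ordering by μm/a: zinc (2.46) > copper (1.78)

zinc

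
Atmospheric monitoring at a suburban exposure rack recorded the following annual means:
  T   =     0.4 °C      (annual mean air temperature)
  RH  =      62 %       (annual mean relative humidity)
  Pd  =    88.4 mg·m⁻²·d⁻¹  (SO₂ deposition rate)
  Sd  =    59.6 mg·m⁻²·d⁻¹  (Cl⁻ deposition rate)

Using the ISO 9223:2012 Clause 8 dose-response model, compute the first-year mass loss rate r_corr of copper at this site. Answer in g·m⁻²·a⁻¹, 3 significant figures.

r_corr = 4.39 g·m⁻²·a⁻¹

copper: T≤10 °C ⇒ hinge +0.126·(0.4−10) = -1.2096
  SO₂ term: 0.0053·88.4^0.26·exp(0.059·62-1.2096) = 0.1966
  Cl⁻ term: 0.01025·59.6^0.27·exp(0.036·62+0.049·0.4) = 0.2937
  sum: 0.1966 + 0.2937 → r_corr = 0.4903 μm/a
Convert to mass loss: 0.4903 μm/a × 8.96 g/cm³ = 4.393 g·m⁻²·a⁻¹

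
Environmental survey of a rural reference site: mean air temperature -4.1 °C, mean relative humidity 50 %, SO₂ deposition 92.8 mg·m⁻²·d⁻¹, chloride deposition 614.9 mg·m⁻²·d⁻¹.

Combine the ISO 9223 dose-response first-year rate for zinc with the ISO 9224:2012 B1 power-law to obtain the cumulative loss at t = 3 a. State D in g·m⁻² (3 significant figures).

zinc: f(T) = +0.038·(T−10) [T≤10 °C] = -0.5358
  sulphur-dioxide contribution → 0.5527 μm/a
  chloride contribution → 0.7162 μm/a
  total first-year rate 1.269 μm/a
Long-term exponent b (ISO 9224 Table 2, B1) = 0.813
  D(3) = 1.269 × 3^0.813 = 1.269 × 2.443 = 3.1 μm
  Mass loss = 3.1 μm × 7.14 g/cm³ = 22.13 g·m⁻²

D(3) = 22.1 g·m⁻²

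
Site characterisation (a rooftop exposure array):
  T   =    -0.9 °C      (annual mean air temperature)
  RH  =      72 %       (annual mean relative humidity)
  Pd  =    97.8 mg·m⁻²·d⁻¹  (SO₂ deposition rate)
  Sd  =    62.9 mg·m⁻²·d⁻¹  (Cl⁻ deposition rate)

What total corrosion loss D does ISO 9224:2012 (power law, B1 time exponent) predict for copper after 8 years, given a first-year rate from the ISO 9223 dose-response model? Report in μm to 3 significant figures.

D(8) = 2.84 μm

copper: f(T) = +0.126·(T−10) [T≤10 °C] = -1.3734
  SO₂ term: 0.0053·97.8^0.26·exp(0.059·72-1.3734) = 0.3092
  Sd branch = 0.01025·Sd^0.27·e^(0.036·RH+0.049·T) = 0.4008 μm/a
  sum: 0.3092 + 0.4008 → r_corr = 0.7099 μm/a
ISO 9224: D(t) = r_corr · t^b with b = 0.667 (copper, B1)
  D(8) = 0.7099 × 8^0.667 = 0.7099 × 4.003 = 2.842 μm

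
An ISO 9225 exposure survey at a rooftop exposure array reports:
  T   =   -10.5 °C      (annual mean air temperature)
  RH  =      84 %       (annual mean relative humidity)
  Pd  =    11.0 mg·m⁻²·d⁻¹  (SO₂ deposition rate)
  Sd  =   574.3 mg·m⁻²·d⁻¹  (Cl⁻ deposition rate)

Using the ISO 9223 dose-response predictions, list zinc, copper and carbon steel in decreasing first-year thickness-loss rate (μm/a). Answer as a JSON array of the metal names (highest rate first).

zinc: temperature factor f = +0.038·(-20.5) = -0.7790
  sulphur-dioxide contribution → 0.8102 μm/a
  chloride contribution → 0.5248 μm/a
  total first-year rate 1.335 μm/a
copper: f(T) = +0.126·(T−10) [T≤10 °C] = -2.5830
  sulphur-dioxide contribution → 0.1061 μm/a
  chloride contribution → 0.7007 μm/a
  ⇒ r_corr(copper) = 0.8068 μm/a
carbon steel: temperature factor f = +0.150·(-20.5) = -3.0750
  sulphur-dioxide contribution → 1.526 μm/a
  chloride contribution → 55.05 μm/a
  ⇒ r_corr(carbon steel) = 56.57 μm/a
Ordering by μm/a: carbon steel (56.6) > zinc (1.34) > copper (0.807)

["carbon steel", "zinc", "copper"]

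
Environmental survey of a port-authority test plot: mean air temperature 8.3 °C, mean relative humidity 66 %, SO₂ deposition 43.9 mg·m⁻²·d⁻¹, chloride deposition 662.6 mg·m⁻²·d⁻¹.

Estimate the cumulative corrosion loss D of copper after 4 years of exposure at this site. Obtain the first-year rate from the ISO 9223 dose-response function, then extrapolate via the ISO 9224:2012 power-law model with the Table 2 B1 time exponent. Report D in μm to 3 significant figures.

D(4) = 3.83 μm

copper: T≤10 °C ⇒ hinge +0.126·(8.3−10) = -0.2142
  sulphur-dioxide contribution → 0.5616 μm/a
  chloride contribution → 0.9571 μm/a
  ⇒ r_corr(copper) = 1.519 μm/a
Power-law: D(4) = r_corr · 4^0.667
  D(4) = 1.519 × 4^0.667 = 1.519 × 2.521 = 3.829 μm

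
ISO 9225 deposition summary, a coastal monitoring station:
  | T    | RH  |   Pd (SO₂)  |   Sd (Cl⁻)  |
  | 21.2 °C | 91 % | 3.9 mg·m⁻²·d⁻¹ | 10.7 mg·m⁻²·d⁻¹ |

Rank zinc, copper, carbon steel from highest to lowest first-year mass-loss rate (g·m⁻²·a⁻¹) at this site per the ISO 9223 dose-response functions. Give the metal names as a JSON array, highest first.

zinc: f(T) = -0.071·(T−10) [T>10 °C] = -0.7952
  SO₂ term: 0.0129·3.9^0.44·exp(0.046·91-0.7952) = 0.697
  Cl⁻ term: 0.0175·10.7^0.57·exp(0.008·91+0.085·21.2) = 0.8483
  sum: 0.697 + 0.8483 → r_corr = 1.545 μm/a
  mass loss = 1.545 μm/a × 7.14 g/cm³ = 11.03 g·m⁻²·a⁻¹
copper: T>10 °C ⇒ hinge -0.080·(21.2−10) = -0.8960
  Pd branch = 0.0053·Pd^0.26·e^(0.059·RH+f) = 0.6615 μm/a
  Cl⁻ term: 0.01025·10.7^0.27·exp(0.036·91+0.049·21.2) = 1.454
  sum: 0.6615 + 1.454 → r_corr = 2.115 μm/a
  mass loss = 2.115 μm/a × 8.96 g/cm³ = 18.95 g·m⁻²·a⁻¹
carbon steel: temperature factor f = -0.054·(11.2) = -0.6048
  Pd branch = 1.77·Pd^0.52·e^(0.02·RH+f) = 12.11 μm/a
  Sd branch = 0.102·Sd^0.62·e^(0.033·RH+0.04·T) = 20.86 μm/a
  r_corr = 12.11 + 20.86 = 32.97 μm/a
  mass loss = 32.97 μm/a × 7.85 g/cm³ = 258.8 g·m⁻²·a⁻¹
Ordering by g·m⁻²·a⁻¹: carbon steel (259) > copper (19) > zinc (11)

["carbon steel", "copper", "zinc"]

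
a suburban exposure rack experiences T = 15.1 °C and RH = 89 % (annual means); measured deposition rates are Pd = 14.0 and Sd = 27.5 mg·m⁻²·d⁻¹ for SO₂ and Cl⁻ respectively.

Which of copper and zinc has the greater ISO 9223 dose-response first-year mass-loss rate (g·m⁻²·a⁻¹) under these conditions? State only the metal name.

copper

copper: temperature factor f = -0.080·(5.1) = -0.4080
  Pd branch = 0.0053·Pd^0.26·e^(0.059·RH+f) = 1.335 μm/a
  Cl⁻ term: 0.01025·27.5^0.27·exp(0.036·89+0.049·15.1) = 1.295
  sum: 1.335 + 1.295 → r_corr = 2.63 μm/a
  mass loss = 2.63 μm/a × 8.96 g/cm³ = 23.56 g·m⁻²·a⁻¹
zinc: T>10 °C ⇒ hinge -0.071·(15.1−10) = -0.3621
  Pd branch = 0.0129·Pd^0.44·e^(0.046·RH+f) = 1.72 μm/a
  Cl⁻ term: 0.0175·27.5^0.57·exp(0.008·89+0.085·15.1) = 0.8513
  sum: 1.72 + 0.8513 → r_corr = 2.572 μm/a
  mass loss = 2.572 μm/a × 7.14 g/cm³ = 18.36 g·m⁻²·a⁻¹
Ordering by g·m⁻²·a⁻¹: copper (23.6) > zinc (18.4)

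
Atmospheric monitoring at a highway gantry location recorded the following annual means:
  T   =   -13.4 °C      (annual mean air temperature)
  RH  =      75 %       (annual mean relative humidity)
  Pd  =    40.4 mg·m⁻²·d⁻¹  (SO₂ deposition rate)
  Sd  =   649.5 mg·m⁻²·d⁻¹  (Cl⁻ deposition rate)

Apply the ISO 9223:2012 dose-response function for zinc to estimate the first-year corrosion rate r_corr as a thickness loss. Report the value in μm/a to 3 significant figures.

zinc: f(T) = +0.038·(T−10) [T≤10 °C] = -0.8892
  SO₂ term: 0.0129·40.4^0.44·exp(0.046·75-0.8892) = 0.8502
  Sd branch = 0.0175·Sd^0.57·e^(0.008·RH+0.085·T) = 0.4094 μm/a
  r_corr = 0.8502 + 0.4094 = 1.26 μm/a

r_corr = 1.26 μm/a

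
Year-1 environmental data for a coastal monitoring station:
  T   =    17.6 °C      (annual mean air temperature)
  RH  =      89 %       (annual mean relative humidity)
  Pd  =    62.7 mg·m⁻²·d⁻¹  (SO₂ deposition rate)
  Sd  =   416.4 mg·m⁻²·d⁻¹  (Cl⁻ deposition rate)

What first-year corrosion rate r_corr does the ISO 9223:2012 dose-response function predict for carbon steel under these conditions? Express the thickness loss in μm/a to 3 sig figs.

carbon steel: temperature factor f = -0.054·(7.6) = -0.4104
  SO₂ term: 1.77·62.7^0.52·exp(0.02·89-0.4104) = 59.89
  Cl⁻ term: 0.102·416.4^0.62·exp(0.033·89+0.04·17.6) = 163.7
  sum: 59.89 + 163.7 → r_corr = 223.6 μm/a

r_corr = 224 μm/a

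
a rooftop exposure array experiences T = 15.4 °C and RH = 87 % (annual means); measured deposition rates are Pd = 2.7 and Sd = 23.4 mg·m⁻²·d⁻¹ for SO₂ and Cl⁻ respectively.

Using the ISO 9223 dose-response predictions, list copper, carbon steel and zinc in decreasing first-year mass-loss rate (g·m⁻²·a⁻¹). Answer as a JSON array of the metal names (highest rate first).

["carbon steel", "copper", "zinc"]

copper: T>10 °C ⇒ hinge -0.080·(15.4−10) = -0.4320
  Pd branch = 0.0053·Pd^0.26·e^(0.059·RH+f) = 0.7552 μm/a
  Sd branch = 0.01025·Sd^0.27·e^(0.036·RH+0.049·T) = 1.17 μm/a
  r_corr = 0.7552 + 1.17 = 1.926 μm/a
  mass loss = 1.926 μm/a × 8.96 g/cm³ = 17.25 g·m⁻²·a⁻¹
carbon steel: f(T) = -0.054·(T−10) [T>10 °C] = -0.2916
  Pd branch = 1.77·Pd^0.52·e^(0.02·RH+f) = 12.63 μm/a
  Cl⁻ term: 0.102·23.4^0.62·exp(0.033·87+0.04·15.4) = 23.55
  sum: 12.63 + 23.55 → r_corr = 36.17 μm/a
  mass loss = 36.17 μm/a × 7.85 g/cm³ = 284 g·m⁻²·a⁻¹
zinc: T>10 °C ⇒ hinge -0.071·(15.4−10) = -0.3834
  Pd branch = 0.0129·Pd^0.44·e^(0.046·RH+f) = 0.7446 μm/a
  Sd branch = 0.0175·Sd^0.57·e^(0.008·RH+0.085·T) = 0.7839 μm/a
  r_corr = 0.7446 + 0.7839 = 1.528 μm/a
  mass loss = 1.528 μm/a × 7.14 g/cm³ = 10.91 g·m⁻²·a⁻¹
Ordering by g·m⁻²·a⁻¹: carbon steel (284) > copper (17.3) > zinc (10.9)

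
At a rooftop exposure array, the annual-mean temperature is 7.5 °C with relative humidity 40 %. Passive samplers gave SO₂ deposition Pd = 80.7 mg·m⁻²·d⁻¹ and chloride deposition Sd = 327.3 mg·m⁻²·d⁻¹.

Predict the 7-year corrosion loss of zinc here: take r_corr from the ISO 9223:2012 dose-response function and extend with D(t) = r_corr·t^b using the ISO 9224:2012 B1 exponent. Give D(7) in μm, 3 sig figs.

zinc: f(T) = +0.038·(T−10) [T≤10 °C] = -0.0950
  Pd branch = 0.0129·Pd^0.44·e^(0.046·RH+f) = 0.5099 μm/a
  Cl⁻ term: 0.0175·327.3^0.57·exp(0.008·40+0.085·7.5) = 1.237
  r_corr = 0.5099 + 1.237 = 1.747 μm/a
Power-law: D(7) = r_corr · 7^0.813
  D(7) = 1.747 × 7^0.813 = 1.747 × 4.865 = 8.498 μm

D(7) = 8.50 μm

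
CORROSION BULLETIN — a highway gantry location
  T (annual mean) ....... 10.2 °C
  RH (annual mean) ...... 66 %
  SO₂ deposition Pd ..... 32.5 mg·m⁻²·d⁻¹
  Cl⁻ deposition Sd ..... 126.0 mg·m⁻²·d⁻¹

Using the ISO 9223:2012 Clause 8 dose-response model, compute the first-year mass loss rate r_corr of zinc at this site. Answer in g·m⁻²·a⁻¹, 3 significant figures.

zinc: T>10 °C ⇒ hinge -0.071·(10.2−10) = -0.0142
  Pd branch = 0.0129·Pd^0.44·e^(0.046·RH+f) = 1.225 μm/a
  Sd branch = 0.0175·Sd^0.57·e^(0.008·RH+0.085·T) = 1.112 μm/a
  r_corr = 1.225 + 1.112 = 2.337 μm/a
Convert to mass loss: 2.337 μm/a × 7.14 g/cm³ = 16.69 g·m⁻²·a⁻¹

r_corr = 16.7 g·m⁻²·a⁻¹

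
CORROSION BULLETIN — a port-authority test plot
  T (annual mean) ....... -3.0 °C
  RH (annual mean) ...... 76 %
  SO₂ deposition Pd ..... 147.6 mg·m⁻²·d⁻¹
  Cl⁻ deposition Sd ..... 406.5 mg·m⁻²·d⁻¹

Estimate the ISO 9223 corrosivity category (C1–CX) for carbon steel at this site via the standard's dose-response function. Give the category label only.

C4

carbon steel: T≤10 °C ⇒ hinge +0.150·(-3.0−10) = -1.9500
  sulphur-dioxide contribution → 15.46 μm/a
  chloride contribution → 46.06 μm/a
  ⇒ r_corr(carbon steel) = 61.52 μm/a
Category bounds: 50…80 μm/a bracket r_corr ⇒ C4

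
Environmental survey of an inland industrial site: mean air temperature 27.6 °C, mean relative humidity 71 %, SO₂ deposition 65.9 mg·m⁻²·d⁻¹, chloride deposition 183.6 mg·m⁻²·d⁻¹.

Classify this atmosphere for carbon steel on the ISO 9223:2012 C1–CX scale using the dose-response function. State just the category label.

carbon steel: temperature factor f = -0.054·(17.6) = -0.9504
  Pd branch = 1.77·Pd^0.52·e^(0.02·RH+f) = 24.99 μm/a
  Sd branch = 0.102·Sd^0.62·e^(0.033·RH+0.04·T) = 81.14 μm/a
  sum: 24.99 + 81.14 → r_corr = 106.1 μm/a
106 μm/a falls in (80, 200] for carbon steel → category C5

C5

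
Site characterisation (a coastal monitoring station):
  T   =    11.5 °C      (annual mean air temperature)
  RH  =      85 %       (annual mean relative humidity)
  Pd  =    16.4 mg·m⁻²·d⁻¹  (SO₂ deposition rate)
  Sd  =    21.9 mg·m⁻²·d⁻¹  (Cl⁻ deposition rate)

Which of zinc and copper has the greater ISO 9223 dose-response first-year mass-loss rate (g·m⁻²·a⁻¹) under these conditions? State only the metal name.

copper

zinc: T>10 °C ⇒ hinge -0.071·(11.5−10) = -0.1065
  SO₂ term: 0.0129·16.4^0.44·exp(0.046·85-0.1065) = 1.981
  Cl⁻ term: 0.0175·21.9^0.57·exp(0.008·85+0.085·11.5) = 0.5333
  r_corr = 1.981 + 0.5333 = 2.515 μm/a
  mass loss = 2.515 μm/a × 7.14 g/cm³ = 17.95 g·m⁻²·a⁻¹
copper: f(T) = -0.080·(T−10) [T>10 °C] = -0.1200
  Pd branch = 0.0053·Pd^0.26·e^(0.059·RH+f) = 1.466 μm/a
  Sd branch = 0.01025·Sd^0.27·e^(0.036·RH+0.049·T) = 0.8837 μm/a
  r_corr = 1.466 + 0.8837 = 2.349 μm/a
  mass loss = 2.349 μm/a × 8.96 g/cm³ = 21.05 g·m⁻²·a⁻¹
Ordering by g·m⁻²·a⁻¹: copper (21) > zinc (18)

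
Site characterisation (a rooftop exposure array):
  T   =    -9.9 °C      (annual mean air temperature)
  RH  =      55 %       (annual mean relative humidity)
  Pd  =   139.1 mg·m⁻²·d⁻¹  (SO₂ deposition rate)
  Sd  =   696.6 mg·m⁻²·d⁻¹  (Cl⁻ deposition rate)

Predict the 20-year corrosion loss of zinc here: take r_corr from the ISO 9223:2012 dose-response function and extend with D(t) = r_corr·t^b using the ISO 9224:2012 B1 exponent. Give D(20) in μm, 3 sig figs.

zinc: T≤10 °C ⇒ hinge +0.038·(-9.9−10) = -0.7562
  SO₂ term: 0.0129·139.1^0.44·exp(0.046·55-0.7562) = 0.6668
  Sd branch = 0.0175·Sd^0.57·e^(0.008·RH+0.085·T) = 0.4888 μm/a
  sum: 0.6668 + 0.4888 → r_corr = 1.156 μm/a
Power-law: D(20) = r_corr · 20^0.813
  D(20) = 1.156 × 20^0.813 = 1.156 × 11.42 = 13.2 μm

D(20) = 13.2 μm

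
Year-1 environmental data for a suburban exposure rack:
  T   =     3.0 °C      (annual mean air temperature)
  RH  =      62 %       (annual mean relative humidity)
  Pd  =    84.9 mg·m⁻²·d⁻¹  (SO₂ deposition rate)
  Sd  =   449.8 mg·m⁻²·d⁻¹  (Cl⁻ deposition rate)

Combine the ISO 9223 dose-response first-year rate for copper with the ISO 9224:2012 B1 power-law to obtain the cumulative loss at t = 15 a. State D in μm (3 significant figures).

D(15) = 5.15 μm

copper: temperature factor f = +0.126·(-7.0) = -0.8820
  SO₂ term: 0.0053·84.9^0.26·exp(0.059·62-0.8820) = 0.27
  Sd branch = 0.01025·Sd^0.27·e^(0.036·RH+0.049·T) = 0.5757 μm/a
  sum: 0.27 + 0.5757 → r_corr = 0.8458 μm/a
Power-law: D(15) = r_corr · 15^0.667
  D(15) = 0.8458 × 15^0.667 = 0.8458 × 6.088 = 5.149 μm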